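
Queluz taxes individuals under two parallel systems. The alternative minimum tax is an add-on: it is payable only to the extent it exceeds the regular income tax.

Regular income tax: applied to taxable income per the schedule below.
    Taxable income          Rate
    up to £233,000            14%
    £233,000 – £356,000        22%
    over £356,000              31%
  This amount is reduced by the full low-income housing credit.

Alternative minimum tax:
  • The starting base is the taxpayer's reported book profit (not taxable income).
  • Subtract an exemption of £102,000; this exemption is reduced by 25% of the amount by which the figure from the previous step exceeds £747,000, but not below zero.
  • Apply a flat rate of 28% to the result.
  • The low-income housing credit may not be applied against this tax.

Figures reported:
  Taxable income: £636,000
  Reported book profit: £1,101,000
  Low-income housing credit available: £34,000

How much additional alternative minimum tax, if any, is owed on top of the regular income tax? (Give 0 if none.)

Alternative minimum tax:
  Base (reported book profit): £1,101,000
  Exemption: £102,000 − 25% × (£1,101,000 − £747,000) = £102,000 − £88,500 = £13,500
  Base: £1,101,000 − £13,500 = £1,087,500
  £1,087,500 × 28% = £304,500

Regular income tax:
  £233,000 × 14% = £32,620
  £123,000 × 22% = £27,060
  £280,000 × 31% = £86,800
  → £146,480
  Less low-income housing credit £34,000 → £112,480

Excess of alternative minimum tax over regular income tax: £304,500 − £112,480 = £192,020.

£192,020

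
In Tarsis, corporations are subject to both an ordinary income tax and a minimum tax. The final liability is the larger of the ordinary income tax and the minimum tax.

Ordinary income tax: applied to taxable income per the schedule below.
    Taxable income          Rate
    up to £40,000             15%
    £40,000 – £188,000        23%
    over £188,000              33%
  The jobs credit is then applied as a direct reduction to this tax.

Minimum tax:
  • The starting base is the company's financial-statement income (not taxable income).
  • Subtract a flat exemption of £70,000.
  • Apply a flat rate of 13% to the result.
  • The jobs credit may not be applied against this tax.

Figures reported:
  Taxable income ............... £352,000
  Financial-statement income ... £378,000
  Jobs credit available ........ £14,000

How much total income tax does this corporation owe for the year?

£80,160

Ordinary income tax:
  £40,000 × 15% = £6,000
  £148,000 × 23% = £34,040
  £164,000 × 33% = £54,120
  → £94,160
  Less jobs credit £14,000 → £80,160

Minimum tax:
  Base (financial-statement income): £378,000
  Less exemption £70,000 → base £308,000
  £308,000 × 13% = £40,040

£80,160 > £40,040, so the ordinary income tax governs.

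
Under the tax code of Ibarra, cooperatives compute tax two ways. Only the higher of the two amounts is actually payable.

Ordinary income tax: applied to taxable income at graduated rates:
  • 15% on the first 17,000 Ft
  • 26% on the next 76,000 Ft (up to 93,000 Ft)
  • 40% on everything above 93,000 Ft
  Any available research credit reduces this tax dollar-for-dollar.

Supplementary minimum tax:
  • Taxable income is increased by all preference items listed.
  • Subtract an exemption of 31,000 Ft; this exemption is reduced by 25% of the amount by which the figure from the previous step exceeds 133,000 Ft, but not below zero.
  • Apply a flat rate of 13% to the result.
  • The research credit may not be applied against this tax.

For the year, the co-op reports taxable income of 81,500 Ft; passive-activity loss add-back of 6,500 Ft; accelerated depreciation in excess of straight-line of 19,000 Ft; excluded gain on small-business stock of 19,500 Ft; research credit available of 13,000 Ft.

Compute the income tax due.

12,415 Ft

Ordinary income tax:
  17,000 Ft × 15% = 2,550 Ft
  64,500 Ft × 26% = 16,770 Ft
  → 19,320 Ft
  Less research credit 13,000 Ft → 6,320 Ft

Supplementary minimum tax:
  Adjusted income: 81,500 Ft + 6,500 Ft + 19,000 Ft + 19,500 Ft = 126,500 Ft
  Exemption: 126,500 Ft ≤ 133,000 Ft, so full 31,000 Ft applies
  Base: 126,500 Ft − 31,000 Ft = 95,500 Ft
  95,500 Ft × 13% = 12,415 Ft

12,415 Ft > 6,320 Ft, so the supplementary minimum tax is the binding amount.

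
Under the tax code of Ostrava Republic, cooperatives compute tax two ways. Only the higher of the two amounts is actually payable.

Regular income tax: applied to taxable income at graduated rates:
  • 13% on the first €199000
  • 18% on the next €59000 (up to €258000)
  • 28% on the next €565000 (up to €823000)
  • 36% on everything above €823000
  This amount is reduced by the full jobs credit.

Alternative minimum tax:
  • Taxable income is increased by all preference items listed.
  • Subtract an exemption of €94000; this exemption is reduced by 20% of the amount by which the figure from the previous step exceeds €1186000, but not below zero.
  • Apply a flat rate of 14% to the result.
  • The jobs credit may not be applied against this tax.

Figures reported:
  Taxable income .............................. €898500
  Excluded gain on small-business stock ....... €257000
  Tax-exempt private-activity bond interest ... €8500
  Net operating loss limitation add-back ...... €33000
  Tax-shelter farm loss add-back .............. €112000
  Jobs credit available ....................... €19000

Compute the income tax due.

€202870

Alternative minimum tax:
  Adjusted income: €898500 + €257000 + €8500 + €33000 + €112000 = €1309000
  Exemption: €94000 − 20% × (€1309000 − €1186000) = €94000 − €24600 = €69400
  Base: €1309000 − €69400 = €1239600
  €1239600 × 14% = €173544

Regular income tax:
  €199000 × 13% = €25870
  €59000 × 18% = €10620
  €565000 × 28% = €158200
  €75500 × 36% = €27180
  → €221870
  Less jobs credit €19000 → €202870

€202870 > €173544, so the regular income tax governs.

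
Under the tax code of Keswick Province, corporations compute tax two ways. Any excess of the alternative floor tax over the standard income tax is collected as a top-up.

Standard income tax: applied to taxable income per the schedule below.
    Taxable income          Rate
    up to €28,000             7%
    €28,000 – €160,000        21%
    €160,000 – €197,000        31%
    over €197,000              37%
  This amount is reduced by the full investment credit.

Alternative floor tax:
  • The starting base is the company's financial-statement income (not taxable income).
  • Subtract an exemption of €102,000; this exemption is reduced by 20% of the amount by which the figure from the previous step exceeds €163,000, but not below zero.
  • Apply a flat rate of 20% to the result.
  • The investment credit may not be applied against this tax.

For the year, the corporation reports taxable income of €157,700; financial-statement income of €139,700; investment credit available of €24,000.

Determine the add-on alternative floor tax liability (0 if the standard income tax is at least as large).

€2,343

Standard income tax:
  €28,000 × 7% = €1,960
  €129,700 × 21% = €27,237
  → €29,197
  Less investment credit €24,000 → €5,197

Alternative floor tax:
  Base (financial-statement income): €139,700
  Exemption: €139,700 ≤ €163,000, so full €102,000 applies
  Base: €139,700 − €102,000 = €37,700
  €37,700 × 20% = €7,540

Excess of alternative floor tax over standard income tax: €7,540 − €5,197 = €2,343.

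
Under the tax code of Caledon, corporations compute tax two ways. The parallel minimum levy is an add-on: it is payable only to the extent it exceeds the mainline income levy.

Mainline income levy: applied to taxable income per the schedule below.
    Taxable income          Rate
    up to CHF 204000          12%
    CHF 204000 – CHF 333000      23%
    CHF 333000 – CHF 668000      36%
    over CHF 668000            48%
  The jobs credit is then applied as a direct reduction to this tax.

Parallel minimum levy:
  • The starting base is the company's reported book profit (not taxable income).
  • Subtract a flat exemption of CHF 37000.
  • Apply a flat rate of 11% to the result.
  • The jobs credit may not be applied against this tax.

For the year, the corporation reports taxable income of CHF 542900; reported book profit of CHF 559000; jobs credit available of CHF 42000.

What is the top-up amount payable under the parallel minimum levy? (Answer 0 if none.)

CHF 0

Mainline income levy:
  CHF 204000 × 12% = CHF 24480
  CHF 129000 × 23% = CHF 29670
  CHF 209900 × 36% = CHF 75564
  → CHF 129714
  Less jobs credit CHF 42000 → CHF 87714

Parallel minimum levy:
  Base (reported book profit): CHF 559000
  Less exemption CHF 37000 → base CHF 522000
  CHF 522000 × 11% = CHF 57420

CHF 57420 ≤ CHF 87714, so no add-on is due.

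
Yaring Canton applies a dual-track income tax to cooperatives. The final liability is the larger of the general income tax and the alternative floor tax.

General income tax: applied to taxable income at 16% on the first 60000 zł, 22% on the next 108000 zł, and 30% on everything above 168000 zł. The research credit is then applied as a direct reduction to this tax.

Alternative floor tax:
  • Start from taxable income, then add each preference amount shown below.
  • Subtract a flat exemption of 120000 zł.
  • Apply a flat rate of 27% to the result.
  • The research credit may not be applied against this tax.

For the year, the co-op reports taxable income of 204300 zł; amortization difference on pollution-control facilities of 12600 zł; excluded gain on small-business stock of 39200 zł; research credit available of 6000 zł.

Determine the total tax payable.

Alternative floor tax:
  Adjusted income: 204300 zł + 12600 zł + 39200 zł = 256100 zł
  Less exemption 120000 zł → base 136100 zł
  136100 zł × 27% = 36747 zł

General income tax:
  60000 zł × 16% = 9600 zł
  108000 zł × 22% = 23760 zł
  36300 zł × 30% = 10890 zł
  → 44250 zł
  Less research credit 6000 zł → 38250 zł

38250 zł > 36747 zł, so the general income tax governs.

38250 zł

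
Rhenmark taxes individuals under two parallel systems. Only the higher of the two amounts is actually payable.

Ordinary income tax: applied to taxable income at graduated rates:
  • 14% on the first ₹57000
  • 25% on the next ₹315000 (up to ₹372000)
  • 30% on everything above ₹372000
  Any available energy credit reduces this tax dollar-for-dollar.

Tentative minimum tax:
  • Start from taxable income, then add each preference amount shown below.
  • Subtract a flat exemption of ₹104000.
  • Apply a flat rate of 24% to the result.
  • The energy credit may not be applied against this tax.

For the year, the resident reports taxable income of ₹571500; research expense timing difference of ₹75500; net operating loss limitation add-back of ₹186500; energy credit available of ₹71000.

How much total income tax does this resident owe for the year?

Tentative minimum tax:
  Adjusted income: ₹571500 + ₹75500 + ₹186500 = ₹833500
  Less exemption ₹104000 → base ₹729500
  ₹729500 × 24% = ₹175080

Ordinary income tax:
  ₹57000 × 14% = ₹7980
  ₹315000 × 25% = ₹78750
  ₹199500 × 30% = ₹59850
  → ₹146580
  Less energy credit ₹71000 → ₹75580

₹175080 > ₹75580, so the tentative minimum tax is the binding amount.

₹175080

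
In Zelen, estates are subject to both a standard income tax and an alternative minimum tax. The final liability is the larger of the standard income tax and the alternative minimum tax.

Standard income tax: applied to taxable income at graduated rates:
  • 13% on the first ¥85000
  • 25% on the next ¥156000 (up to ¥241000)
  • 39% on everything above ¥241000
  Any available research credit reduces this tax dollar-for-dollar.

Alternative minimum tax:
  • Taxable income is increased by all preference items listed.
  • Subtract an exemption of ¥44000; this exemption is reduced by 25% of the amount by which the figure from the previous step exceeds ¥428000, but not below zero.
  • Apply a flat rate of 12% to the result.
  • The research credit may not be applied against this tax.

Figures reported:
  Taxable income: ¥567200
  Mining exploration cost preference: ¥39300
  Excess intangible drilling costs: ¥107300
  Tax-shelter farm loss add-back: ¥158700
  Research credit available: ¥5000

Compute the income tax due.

Alternative minimum tax:
  Adjusted income: ¥567200 + ¥39300 + ¥107300 + ¥158700 = ¥872500
  Exemption: 25% × (¥872500 − ¥428000) = ¥111125 ≥ ¥44000, so the exemption is fully phased out
  Base: ¥872500 − ¥0 = ¥872500
  ¥872500 × 12% = ¥104700

Standard income tax:
  ¥85000 × 13% = ¥11050
  ¥156000 × 25% = ¥39000
  ¥326200 × 39% = ¥127218
  → ¥177268
  Less research credit ¥5000 → ¥172268

¥172268 > ¥104700, so the standard income tax governs.

¥172268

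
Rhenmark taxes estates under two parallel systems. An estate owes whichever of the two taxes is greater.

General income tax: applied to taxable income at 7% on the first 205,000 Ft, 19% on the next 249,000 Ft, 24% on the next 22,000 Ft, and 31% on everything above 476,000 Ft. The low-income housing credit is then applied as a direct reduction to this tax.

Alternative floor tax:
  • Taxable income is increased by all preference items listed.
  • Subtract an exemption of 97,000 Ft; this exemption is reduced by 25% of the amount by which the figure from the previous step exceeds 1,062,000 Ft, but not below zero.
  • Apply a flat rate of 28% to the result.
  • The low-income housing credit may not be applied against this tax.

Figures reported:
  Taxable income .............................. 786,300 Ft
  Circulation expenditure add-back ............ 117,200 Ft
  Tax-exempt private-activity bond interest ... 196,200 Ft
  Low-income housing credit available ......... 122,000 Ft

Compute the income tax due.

283,395 Ft

General income tax:
  205,000 Ft × 7% = 14,350 Ft
  249,000 Ft × 19% = 47,310 Ft
  22,000 Ft × 24% = 5,280 Ft
  310,300 Ft × 31% = 96,193 Ft
  → 163,133 Ft
  Less low-income housing credit 122,000 Ft → 41,133 Ft

Alternative floor tax:
  Adjusted income: 786,300 Ft + 117,200 Ft + 196,200 Ft = 1,099,700 Ft
  Exemption: 97,000 Ft − 25% × (1,099,700 Ft − 1,062,000 Ft) = 97,000 Ft − 9,425 Ft = 87,575 Ft
  Base: 1,099,700 Ft − 87,575 Ft = 1,012,125 Ft
  1,012,125 Ft × 28% = 283,395 Ft

283,395 Ft > 41,133 Ft, so the alternative floor tax is the binding amount.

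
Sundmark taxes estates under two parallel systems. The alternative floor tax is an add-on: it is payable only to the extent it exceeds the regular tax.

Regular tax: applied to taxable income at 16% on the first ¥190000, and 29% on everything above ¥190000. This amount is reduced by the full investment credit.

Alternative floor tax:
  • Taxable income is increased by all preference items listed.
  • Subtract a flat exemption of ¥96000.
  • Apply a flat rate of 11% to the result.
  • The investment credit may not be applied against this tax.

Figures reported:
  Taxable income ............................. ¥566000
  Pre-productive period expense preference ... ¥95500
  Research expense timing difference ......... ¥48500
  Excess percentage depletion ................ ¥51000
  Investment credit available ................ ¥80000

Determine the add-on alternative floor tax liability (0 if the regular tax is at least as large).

Alternative floor tax:
  Adjusted income: ¥566000 + ¥95500 + ¥48500 + ¥51000 = ¥761000
  Less exemption ¥96000 → base ¥665000
  ¥665000 × 11% = ¥73150

Regular tax:
  ¥190000 × 16% = ¥30400
  ¥376000 × 29% = ¥109040
  → ¥139440
  Less investment credit ¥80000 → ¥59440

Excess of alternative floor tax over regular tax: ¥73150 − ¥59440 = ¥13710.

¥13710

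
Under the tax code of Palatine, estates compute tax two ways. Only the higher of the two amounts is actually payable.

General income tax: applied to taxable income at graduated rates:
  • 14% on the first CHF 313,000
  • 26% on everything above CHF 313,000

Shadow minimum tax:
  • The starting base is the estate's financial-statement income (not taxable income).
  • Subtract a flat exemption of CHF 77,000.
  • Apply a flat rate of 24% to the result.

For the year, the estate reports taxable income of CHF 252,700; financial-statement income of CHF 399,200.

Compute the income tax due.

CHF 77,328

Shadow minimum tax:
  Base (financial-statement income): CHF 399,200
  Less exemption CHF 77,000 → base CHF 322,200
  CHF 322,200 × 24% = CHF 77,328

General income tax:
  CHF 252,700 × 14% = CHF 35,378

CHF 77,328 > CHF 35,378, so the shadow minimum tax is the binding amount.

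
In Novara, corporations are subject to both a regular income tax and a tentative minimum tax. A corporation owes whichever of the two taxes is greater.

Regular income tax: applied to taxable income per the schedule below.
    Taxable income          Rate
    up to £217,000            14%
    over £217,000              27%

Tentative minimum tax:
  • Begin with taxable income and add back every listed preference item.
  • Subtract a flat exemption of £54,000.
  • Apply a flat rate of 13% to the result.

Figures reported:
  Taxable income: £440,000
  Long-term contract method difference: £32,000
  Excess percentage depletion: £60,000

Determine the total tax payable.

Regular income tax:
  £217,000 × 14% = £30,380
  £223,000 × 27% = £60,210
  → £90,590

Tentative minimum tax:
  Adjusted income: £440,000 + £32,000 + £60,000 = £532,000
  Less exemption £54,000 → base £478,000
  £478,000 × 13% = £62,140

£90,590 > £62,140, so the regular income tax governs.

£90,590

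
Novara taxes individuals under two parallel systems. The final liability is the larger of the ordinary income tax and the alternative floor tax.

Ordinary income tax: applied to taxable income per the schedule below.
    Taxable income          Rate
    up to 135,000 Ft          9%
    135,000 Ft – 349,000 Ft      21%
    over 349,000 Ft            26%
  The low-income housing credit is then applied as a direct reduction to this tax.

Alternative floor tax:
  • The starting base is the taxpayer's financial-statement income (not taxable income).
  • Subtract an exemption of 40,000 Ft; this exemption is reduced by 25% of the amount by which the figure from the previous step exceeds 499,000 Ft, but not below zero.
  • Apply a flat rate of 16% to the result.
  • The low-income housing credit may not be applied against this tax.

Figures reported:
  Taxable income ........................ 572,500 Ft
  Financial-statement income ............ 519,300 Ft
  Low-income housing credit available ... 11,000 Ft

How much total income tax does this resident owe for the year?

104,200 Ft

Ordinary income tax:
  135,000 Ft × 9% = 12,150 Ft
  214,000 Ft × 21% = 44,940 Ft
  223,500 Ft × 26% = 58,110 Ft
  → 115,200 Ft
  Less low-income housing credit 11,000 Ft → 104,200 Ft

Alternative floor tax:
  Base (financial-statement income): 519,300 Ft
  Exemption: 40,000 Ft − 25% × (519,300 Ft − 499,000 Ft) = 40,000 Ft − 5,075 Ft = 34,925 Ft
  Base: 519,300 Ft − 34,925 Ft = 484,375 Ft
  484,375 Ft × 16% = 77,500 Ft

104,200 Ft > 77,500 Ft, so the ordinary income tax governs.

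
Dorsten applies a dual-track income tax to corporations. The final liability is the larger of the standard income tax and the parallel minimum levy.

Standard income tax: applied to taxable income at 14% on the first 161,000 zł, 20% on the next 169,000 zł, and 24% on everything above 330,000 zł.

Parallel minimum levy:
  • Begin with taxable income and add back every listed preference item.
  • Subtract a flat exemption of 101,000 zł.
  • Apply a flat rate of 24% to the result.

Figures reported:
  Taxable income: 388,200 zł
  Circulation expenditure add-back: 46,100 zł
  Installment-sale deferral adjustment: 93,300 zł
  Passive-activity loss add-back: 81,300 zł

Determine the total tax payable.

121,896 zł

Parallel minimum levy:
  Adjusted income: 388,200 zł + 46,100 zł + 93,300 zł + 81,300 zł = 608,900 zł
  Less exemption 101,000 zł → base 507,900 zł
  507,900 zł × 24% = 121,896 zł

Standard income tax:
  161,000 zł × 14% = 22,540 zł
  169,000 zł × 20% = 33,800 zł
  58,200 zł × 24% = 13,968 zł
  → 70,308 zł

121,896 zł > 70,308 zł, so the parallel minimum levy is the binding amount.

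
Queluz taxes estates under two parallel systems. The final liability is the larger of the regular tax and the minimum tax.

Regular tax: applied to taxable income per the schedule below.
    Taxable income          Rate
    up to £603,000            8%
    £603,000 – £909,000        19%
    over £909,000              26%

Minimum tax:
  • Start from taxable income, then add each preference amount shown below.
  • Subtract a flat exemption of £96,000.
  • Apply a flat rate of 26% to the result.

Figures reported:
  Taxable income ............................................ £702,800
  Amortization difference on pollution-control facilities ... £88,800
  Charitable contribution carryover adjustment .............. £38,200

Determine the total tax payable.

Regular tax:
  £603,000 × 8% = £48,240
  £99,800 × 19% = £18,962
  → £67,202

Minimum tax:
  Adjusted income: £702,800 + £88,800 + £38,200 = £829,800
  Less exemption £96,000 → base £733,800
  £733,800 × 26% = £190,788

£190,788 > £67,202, so the minimum tax is the binding amount.

£190,788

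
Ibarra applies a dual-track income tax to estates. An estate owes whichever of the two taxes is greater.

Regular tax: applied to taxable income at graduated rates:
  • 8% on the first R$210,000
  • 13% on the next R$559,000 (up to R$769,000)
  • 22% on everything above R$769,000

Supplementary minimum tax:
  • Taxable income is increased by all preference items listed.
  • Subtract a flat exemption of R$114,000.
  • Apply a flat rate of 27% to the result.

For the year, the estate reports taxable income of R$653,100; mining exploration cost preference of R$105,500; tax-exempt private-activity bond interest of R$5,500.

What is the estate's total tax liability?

Supplementary minimum tax:
  Adjusted income: R$653,100 + R$105,500 + R$5,500 = R$764,100
  Less exemption R$114,000 → base R$650,100
  R$650,100 × 27% = R$175,527

Regular tax:
  R$210,000 × 8% = R$16,800
  R$443,100 × 13% = R$57,603
  → R$74,403

R$175,527 > R$74,403, so the supplementary minimum tax is the binding amount.

R$175,527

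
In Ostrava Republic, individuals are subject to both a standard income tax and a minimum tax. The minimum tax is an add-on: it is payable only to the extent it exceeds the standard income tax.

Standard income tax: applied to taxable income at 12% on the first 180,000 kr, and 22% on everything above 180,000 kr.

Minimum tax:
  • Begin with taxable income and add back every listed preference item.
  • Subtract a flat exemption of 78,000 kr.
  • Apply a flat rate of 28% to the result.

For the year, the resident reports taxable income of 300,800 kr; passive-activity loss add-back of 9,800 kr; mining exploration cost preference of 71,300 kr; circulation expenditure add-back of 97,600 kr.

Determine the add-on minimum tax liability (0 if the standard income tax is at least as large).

Standard income tax:
  180,000 kr × 12% = 21,600 kr
  120,800 kr × 22% = 26,576 kr
  → 48,176 kr

Minimum tax:
  Adjusted income: 300,800 kr + 9,800 kr + 71,300 kr + 97,600 kr = 479,500 kr
  Less exemption 78,000 kr → base 401,500 kr
  401,500 kr × 28% = 112,420 kr

Excess of minimum tax over standard income tax: 112,420 kr − 48,176 kr = 64,244 kr.

64,244 kr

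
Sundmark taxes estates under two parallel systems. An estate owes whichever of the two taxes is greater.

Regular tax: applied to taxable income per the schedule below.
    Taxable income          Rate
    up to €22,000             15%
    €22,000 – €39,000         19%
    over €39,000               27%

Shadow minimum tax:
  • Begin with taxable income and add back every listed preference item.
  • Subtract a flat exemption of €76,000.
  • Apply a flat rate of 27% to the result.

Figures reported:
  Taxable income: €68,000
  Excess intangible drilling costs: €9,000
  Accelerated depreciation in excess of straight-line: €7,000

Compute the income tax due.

Regular tax:
  €22,000 × 15% = €3,300
  €17,000 × 19% = €3,230
  €29,000 × 27% = €7,830
  → €14,360

Shadow minimum tax:
  Adjusted income: €68,000 + €9,000 + €7,000 = €84,000
  Less exemption €76,000 → base €8,000
  €8,000 × 27% = €2,160

€14,360 > €2,160, so the regular tax governs.

€14,360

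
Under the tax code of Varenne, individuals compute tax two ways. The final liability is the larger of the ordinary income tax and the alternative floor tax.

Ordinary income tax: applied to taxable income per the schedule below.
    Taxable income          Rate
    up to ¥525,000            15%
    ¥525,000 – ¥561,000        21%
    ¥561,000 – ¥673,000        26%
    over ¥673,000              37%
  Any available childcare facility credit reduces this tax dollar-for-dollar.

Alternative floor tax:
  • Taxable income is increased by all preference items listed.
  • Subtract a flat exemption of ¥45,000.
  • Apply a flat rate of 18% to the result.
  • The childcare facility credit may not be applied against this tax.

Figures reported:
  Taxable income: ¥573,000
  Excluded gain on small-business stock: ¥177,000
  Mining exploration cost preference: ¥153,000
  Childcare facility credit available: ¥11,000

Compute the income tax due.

¥154,440

Ordinary income tax:
  ¥525,000 × 15% = ¥78,750
  ¥36,000 × 21% = ¥7,560
  ¥12,000 × 26% = ¥3,120
  → ¥89,430
  Less childcare facility credit ¥11,000 → ¥78,430

Alternative floor tax:
  Adjusted income: ¥573,000 + ¥177,000 + ¥153,000 = ¥903,000
  Less exemption ¥45,000 → base ¥858,000
  ¥858,000 × 18% = ¥154,440

¥154,440 > ¥78,430, so the alternative floor tax is the binding amount.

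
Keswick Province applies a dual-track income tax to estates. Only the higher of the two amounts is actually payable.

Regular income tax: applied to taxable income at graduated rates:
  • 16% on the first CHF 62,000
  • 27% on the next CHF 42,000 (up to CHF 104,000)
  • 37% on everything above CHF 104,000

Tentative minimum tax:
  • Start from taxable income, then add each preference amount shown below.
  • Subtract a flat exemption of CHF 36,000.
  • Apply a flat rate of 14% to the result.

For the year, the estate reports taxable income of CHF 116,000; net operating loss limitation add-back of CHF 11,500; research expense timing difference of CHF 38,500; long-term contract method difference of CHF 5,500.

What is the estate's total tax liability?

Regular income tax:
  CHF 62,000 × 16% = CHF 9,920
  CHF 42,000 × 27% = CHF 11,340
  CHF 12,000 × 37% = CHF 4,440
  → CHF 25,700

Tentative minimum tax:
  Adjusted income: CHF 116,000 + CHF 11,500 + CHF 38,500 + CHF 5,500 = CHF 171,500
  Less exemption CHF 36,000 → base CHF 135,500
  CHF 135,500 × 14% = CHF 18,970

CHF 25,700 > CHF 18,970, so the regular income tax governs.

CHF 25,700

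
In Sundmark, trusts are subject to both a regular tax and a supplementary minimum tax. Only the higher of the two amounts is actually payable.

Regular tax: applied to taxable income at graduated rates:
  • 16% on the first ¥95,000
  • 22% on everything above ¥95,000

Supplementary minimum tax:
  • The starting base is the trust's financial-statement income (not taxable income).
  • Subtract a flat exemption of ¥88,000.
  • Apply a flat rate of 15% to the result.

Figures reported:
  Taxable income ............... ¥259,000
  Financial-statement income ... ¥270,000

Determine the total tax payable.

¥51,280

Regular tax:
  ¥95,000 × 16% = ¥15,200
  ¥164,000 × 22% = ¥36,080
  → ¥51,280

Supplementary minimum tax:
  Base (financial-statement income): ¥270,000
  Less exemption ¥88,000 → base ¥182,000
  ¥182,000 × 15% = ¥27,300

¥51,280 > ¥27,300, so the regular tax governs.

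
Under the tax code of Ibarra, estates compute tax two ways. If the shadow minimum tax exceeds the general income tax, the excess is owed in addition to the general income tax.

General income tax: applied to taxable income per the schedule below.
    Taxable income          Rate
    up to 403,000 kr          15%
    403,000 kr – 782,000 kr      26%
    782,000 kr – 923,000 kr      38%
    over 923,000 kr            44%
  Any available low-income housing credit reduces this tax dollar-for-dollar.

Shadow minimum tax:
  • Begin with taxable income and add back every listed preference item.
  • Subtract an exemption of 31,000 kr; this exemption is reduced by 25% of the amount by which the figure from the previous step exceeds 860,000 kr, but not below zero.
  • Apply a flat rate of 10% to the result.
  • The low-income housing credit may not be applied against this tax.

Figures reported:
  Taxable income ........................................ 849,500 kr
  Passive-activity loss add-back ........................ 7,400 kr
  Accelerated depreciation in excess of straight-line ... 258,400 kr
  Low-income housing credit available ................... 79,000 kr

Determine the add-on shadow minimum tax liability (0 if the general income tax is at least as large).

Shadow minimum tax:
  Adjusted income: 849,500 kr + 7,400 kr + 258,400 kr = 1,115,300 kr
  Exemption: 25% × (1,115,300 kr − 860,000 kr) = 63,825 kr ≥ 31,000 kr, so the exemption is fully phased out
  Base: 1,115,300 kr − 0 kr = 1,115,300 kr
  1,115,300 kr × 10% = 111,530 kr

General income tax:
  403,000 kr × 15% = 60,450 kr
  379,000 kr × 26% = 98,540 kr
  67,500 kr × 38% = 25,650 kr
  → 184,640 kr
  Less low-income housing credit 79,000 kr → 105,640 kr

Excess of shadow minimum tax over general income tax: 111,530 kr − 105,640 kr = 5,890 kr.

5,890 kr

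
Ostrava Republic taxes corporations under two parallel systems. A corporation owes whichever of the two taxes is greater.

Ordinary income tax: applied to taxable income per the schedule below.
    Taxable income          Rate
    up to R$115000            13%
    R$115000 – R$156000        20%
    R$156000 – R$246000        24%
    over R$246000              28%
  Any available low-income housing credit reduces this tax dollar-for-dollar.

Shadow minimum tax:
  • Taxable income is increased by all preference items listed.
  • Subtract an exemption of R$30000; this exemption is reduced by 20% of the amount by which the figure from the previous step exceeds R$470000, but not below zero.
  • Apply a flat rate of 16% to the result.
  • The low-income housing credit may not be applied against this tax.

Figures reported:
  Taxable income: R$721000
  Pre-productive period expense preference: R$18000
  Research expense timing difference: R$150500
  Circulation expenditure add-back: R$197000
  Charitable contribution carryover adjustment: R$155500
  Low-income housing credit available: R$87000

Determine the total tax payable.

Shadow minimum tax:
  Adjusted income: R$721000 + R$18000 + R$150500 + R$197000 + R$155500 = R$1242000
  Exemption: 20% × (R$1242000 − R$470000) = R$154400 ≥ R$30000, so the exemption is fully phased out
  Base: R$1242000 − R$0 = R$1242000
  R$1242000 × 16% = R$198720

Ordinary income tax:
  R$115000 × 13% = R$14950
  R$41000 × 20% = R$8200
  R$90000 × 24% = R$21600
  R$475000 × 28% = R$133000
  → R$177750
  Less low-income housing credit R$87000 → R$90750

R$198720 > R$90750, so the shadow minimum tax is the binding amount.

R$198720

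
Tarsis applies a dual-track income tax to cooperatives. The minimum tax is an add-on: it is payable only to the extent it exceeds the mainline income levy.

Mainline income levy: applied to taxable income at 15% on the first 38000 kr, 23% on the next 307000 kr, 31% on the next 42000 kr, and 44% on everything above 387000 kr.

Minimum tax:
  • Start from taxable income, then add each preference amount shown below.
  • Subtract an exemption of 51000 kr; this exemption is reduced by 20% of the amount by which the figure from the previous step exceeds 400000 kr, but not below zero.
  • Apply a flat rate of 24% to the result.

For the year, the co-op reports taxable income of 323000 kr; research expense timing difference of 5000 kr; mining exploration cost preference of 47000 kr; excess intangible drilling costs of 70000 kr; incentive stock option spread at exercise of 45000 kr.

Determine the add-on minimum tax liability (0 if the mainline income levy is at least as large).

Mainline income levy:
  38000 kr × 15% = 5700 kr
  285000 kr × 23% = 65550 kr
  → 71250 kr

Minimum tax:
  Adjusted income: 323000 kr + 5000 kr + 47000 kr + 70000 kr + 45000 kr = 490000 kr
  Exemption: 51000 kr − 20% × (490000 kr − 400000 kr) = 51000 kr − 18000 kr = 33000 kr
  Base: 490000 kr − 33000 kr = 457000 kr
  457000 kr × 24% = 109680 kr

Excess of minimum tax over mainline income levy: 109680 kr − 71250 kr = 38430 kr.

38430 kr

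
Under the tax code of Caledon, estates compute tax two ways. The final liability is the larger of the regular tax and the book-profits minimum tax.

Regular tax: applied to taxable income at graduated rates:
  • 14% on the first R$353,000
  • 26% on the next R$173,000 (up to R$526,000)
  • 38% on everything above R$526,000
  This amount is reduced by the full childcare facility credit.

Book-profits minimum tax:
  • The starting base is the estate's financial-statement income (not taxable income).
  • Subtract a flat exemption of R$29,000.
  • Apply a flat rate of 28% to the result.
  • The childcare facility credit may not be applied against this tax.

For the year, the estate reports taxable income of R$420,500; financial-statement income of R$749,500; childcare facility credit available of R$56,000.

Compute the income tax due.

Book-profits minimum tax:
  Base (financial-statement income): R$749,500
  Less exemption R$29,000 → base R$720,500
  R$720,500 × 28% = R$201,740

Regular tax:
  R$353,000 × 14% = R$49,420
  R$67,500 × 26% = R$17,550
  → R$66,970
  Less childcare facility credit R$56,000 → R$10,970

R$201,740 > R$10,970, so the book-profits minimum tax is the binding amount.

R$201,740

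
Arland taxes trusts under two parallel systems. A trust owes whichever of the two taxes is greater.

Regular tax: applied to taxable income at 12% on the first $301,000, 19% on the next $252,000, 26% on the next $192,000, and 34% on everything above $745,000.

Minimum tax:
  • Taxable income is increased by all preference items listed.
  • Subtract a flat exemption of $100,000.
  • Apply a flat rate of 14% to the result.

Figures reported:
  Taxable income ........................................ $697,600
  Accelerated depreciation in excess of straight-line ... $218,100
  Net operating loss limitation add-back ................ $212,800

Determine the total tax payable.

Regular tax:
  $301,000 × 12% = $36,120
  $252,000 × 19% = $47,880
  $144,600 × 26% = $37,596
  → $121,596

Minimum tax:
  Adjusted income: $697,600 + $218,100 + $212,800 = $1,128,500
  Less exemption $100,000 → base $1,028,500
  $1,028,500 × 14% = $143,990

$143,990 > $121,596, so the minimum tax is the binding amount.

$143,990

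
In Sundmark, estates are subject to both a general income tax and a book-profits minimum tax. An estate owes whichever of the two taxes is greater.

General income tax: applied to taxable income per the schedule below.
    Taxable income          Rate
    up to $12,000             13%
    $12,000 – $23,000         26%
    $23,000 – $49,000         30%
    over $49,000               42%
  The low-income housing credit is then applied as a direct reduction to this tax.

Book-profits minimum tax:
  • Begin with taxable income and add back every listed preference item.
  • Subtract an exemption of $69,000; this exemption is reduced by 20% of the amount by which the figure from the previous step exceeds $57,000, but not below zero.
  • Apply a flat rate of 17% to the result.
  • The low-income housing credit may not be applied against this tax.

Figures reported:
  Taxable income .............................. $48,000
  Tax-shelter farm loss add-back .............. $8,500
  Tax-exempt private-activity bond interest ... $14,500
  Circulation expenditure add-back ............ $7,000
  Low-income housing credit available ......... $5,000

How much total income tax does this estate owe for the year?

General income tax:
  $12,000 × 13% = $1,560
  $11,000 × 26% = $2,860
  $25,000 × 30% = $7,500
  → $11,920
  Less low-income housing credit $5,000 → $6,920

Book-profits minimum tax:
  Adjusted income: $48,000 + $8,500 + $14,500 + $7,000 = $78,000
  Exemption: $69,000 − 20% × ($78,000 − $57,000) = $69,000 − $4,200 = $64,800
  Base: $78,000 − $64,800 = $13,200
  $13,200 × 17% = $2,244

$6,920 > $2,244, so the general income tax governs.

$6,920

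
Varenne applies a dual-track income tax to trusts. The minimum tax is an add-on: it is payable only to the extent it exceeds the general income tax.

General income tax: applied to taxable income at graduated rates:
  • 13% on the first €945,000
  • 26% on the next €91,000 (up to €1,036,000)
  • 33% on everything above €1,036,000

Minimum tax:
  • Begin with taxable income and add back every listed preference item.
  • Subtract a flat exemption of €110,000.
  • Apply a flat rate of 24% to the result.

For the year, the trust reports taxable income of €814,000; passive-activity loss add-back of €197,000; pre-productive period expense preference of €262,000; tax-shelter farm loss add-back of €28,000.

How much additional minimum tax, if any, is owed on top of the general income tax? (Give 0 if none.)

€180,020

General income tax:
  €814,000 × 13% = €105,820

Minimum tax:
  Adjusted income: €814,000 + €197,000 + €262,000 + €28,000 = €1,301,000
  Less exemption €110,000 → base €1,191,000
  €1,191,000 × 24% = €285,840

Excess of minimum tax over general income tax: €285,840 − €105,820 = €180,020.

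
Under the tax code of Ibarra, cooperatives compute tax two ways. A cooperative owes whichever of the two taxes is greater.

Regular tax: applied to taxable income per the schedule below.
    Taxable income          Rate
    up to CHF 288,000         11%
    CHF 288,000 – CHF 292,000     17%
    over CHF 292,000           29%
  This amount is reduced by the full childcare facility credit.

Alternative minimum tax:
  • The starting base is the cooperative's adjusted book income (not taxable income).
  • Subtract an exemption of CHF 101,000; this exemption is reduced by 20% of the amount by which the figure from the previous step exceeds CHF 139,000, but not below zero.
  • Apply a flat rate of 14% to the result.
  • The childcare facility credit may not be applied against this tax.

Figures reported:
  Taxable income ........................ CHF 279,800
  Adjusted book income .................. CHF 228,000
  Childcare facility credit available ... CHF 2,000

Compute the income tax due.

CHF 28,778

Regular tax:
  CHF 279,800 × 11% = CHF 30,778
  Less childcare facility credit CHF 2,000 → CHF 28,778

Alternative minimum tax:
  Base (adjusted book income): CHF 228,000
  Exemption: CHF 101,000 − 20% × (CHF 228,000 − CHF 139,000) = CHF 101,000 − CHF 17,800 = CHF 83,200
  Base: CHF 228,000 − CHF 83,200 = CHF 144,800
  CHF 144,800 × 14% = CHF 20,272

CHF 28,778 > CHF 20,272, so the regular tax governs.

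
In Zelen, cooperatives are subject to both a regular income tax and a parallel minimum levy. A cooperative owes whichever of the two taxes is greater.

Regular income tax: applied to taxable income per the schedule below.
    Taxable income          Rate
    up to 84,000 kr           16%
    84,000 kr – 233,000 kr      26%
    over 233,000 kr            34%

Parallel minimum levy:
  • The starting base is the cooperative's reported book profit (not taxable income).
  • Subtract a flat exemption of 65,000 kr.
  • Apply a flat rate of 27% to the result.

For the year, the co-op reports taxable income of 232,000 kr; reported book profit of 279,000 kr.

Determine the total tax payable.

Parallel minimum levy:
  Base (reported book profit): 279,000 kr
  Less exemption 65,000 kr → base 214,000 kr
  214,000 kr × 27% = 57,780 kr

Regular income tax:
  84,000 kr × 16% = 13,440 kr
  148,000 kr × 26% = 38,480 kr
  → 51,920 kr

57,780 kr > 51,920 kr, so the parallel minimum levy is the binding amount.

57,780 kr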